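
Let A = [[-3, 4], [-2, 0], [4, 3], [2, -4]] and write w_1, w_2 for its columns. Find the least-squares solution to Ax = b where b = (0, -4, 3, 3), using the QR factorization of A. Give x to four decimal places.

w_1 = (-3, -2, 4, 2); ‖w_1‖ = 5.7446, so e_1 = (-0.5222, -0.3482, 0.6963, 0.3482).
e_1·w_2 = (-0.5222)·4 + (-0.3482)·0 + 0.6963·3 + 0.3482·(-4) = -1.3926.
u_2 = w_2 + 1.3926·e_1 = (3.2727, -0.4848, 3.9697, -3.5152).
‖u_2‖ = 6.2498, so e_2 = (0.5236, -0.0776, 0.6352, -0.5624).
Qᵀb = (4.5260, 0.5285).
Back-substitute: x_2 = 0.5285/6.2498 = 0.0846.
x_1 = (4.5260 + 1.3926·0.0846)/5.7446 = 0.8084.

x = (0.8084, 0.0846)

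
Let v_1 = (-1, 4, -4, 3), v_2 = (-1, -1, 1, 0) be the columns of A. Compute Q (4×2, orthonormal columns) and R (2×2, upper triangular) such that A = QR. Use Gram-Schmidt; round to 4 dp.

q_1 = v_1/‖v_1‖ = (-1, 4, -4, 3)/6.4807 = (-0.1543, 0.6172, -0.6172, 0.4629).
r_{12} = q_1·v_2 = -1.0801.
u_2 = v_2 + 1.0801·q_1 = (-1.1667, -0.3333, 0.3333, 0.5000).
‖u_2‖ = 1.3540, so q_2 = (-0.8616, -0.2462, 0.2462, 0.3693).

Q = [[-0.1543, -0.8616], [0.6172, -0.2462], [-0.6172, 0.2462], [0.4629, 0.3693]], R = [[6.4807, -1.0801], [0.0000, 1.3540]]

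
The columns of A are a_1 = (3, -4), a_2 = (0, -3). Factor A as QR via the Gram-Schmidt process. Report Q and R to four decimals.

Q = [[0.6000, -0.8000], [-0.8000, -0.6000]], R = [[5.0000, 2.4000], [0.0000, 1.8000]]

q_1 = a_1/‖a_1‖ = (3, -4)/5.0000 = (0.6000, -0.8000).
r_{12} = q_1·a_2 = 2.4000.
u_2 = a_2 − 2.4000·q_1 = (-1.4400, -1.0800).
‖u_2‖ = 1.8000, so q_2 = (-0.8000, -0.6000).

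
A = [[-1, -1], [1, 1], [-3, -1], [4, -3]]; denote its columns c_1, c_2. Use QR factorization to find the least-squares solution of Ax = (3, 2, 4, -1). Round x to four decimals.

c_1 = (-1, 1, -3, 4); ‖c_1‖ = 5.1962, so e_1 = (-0.1925, 0.1925, -0.5774, 0.7698).
e_1·c_2 = (-0.1925)·(-1) + 0.1925·1 + (-0.5774)·(-1) + 0.7698·(-3) = -1.3472.
u_2 = c_2 + 1.3472·e_1 = (-1.2593, 1.2593, -1.7778, -1.9630).
‖u_2‖ = 3.1914, so e_2 = (-0.3946, 0.3946, -0.5570, -0.6151).
Qᵀb = (-3.2717, -2.0077).
Back-substitute: x_2 = -2.0077/3.1914 = -0.6291.
x_1 = (-3.2717 + 1.3472·(-0.6291))/5.1962 = -0.7927.

x = (-0.7927, -0.6291)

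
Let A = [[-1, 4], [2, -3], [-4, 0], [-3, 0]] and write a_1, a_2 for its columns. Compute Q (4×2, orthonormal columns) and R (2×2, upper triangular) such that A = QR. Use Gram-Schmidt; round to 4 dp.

e_1 = a_1/‖a_1‖ = (-1, 2, -4, -3)/5.4772 = (-0.1826, 0.3651, -0.7303, -0.5477).
r_{12} = e_1·a_2 = -1.8257.
u_2 = a_2 + 1.8257·e_1 = (3.6667, -2.3333, -1.3333, -1.0000).
‖u_2‖ = 4.6547, so e_2 = (0.7877, -0.5013, -0.2864, -0.2148).

Q = [[-0.1826, 0.7877], [0.3651, -0.5013], [-0.7303, -0.2864], [-0.5477, -0.2148]], R = [[5.4772, -1.8257], [0.0000, 4.6547]]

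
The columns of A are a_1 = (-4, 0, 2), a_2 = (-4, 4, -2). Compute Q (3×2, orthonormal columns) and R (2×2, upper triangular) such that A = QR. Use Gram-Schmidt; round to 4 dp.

q_1 = a_1/‖a_1‖ = (-4, 0, 2)/4.4721 = (-0.8944, 0.0000, 0.4472).
r_{12} = q_1·a_2 = 2.6833.
u_2 = a_2 − 2.6833·q_1 = (-1.6000, 4.0000, -3.2000).
‖u_2‖ = 5.3666, so q_2 = (-0.2981, 0.7454, -0.5963).

Q = [[-0.8944, -0.2981], [0.0000, 0.7454], [0.4472, -0.5963]], R = [[4.4721, 2.6833], [0.0000, 5.3666]]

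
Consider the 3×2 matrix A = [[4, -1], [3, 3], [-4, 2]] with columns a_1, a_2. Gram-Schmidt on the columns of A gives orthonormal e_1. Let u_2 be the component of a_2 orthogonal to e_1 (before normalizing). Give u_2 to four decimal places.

e_1 = a_1/‖a_1‖ = (4, 3, -4)/6.4031 = (0.6247, 0.4685, -0.6247).
r_{12} = e_1·a_2 = -0.4685.
u_2 = a_2 + 0.4685·e_1 = (-0.7073, 3.2195, 1.7073).

u_2 = (-0.7073, 3.2195, 1.7073)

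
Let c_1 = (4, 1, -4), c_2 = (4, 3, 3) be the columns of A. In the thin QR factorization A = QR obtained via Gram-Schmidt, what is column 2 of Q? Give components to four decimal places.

e_1 = c_1/‖c_1‖ = (4, 1, -4)/5.7446 = (0.6963, 0.1741, -0.6963).
r_{12} = e_1·c_2 = 1.2185.
u_2 = c_2 − 1.2185·e_1 = (3.1515, 2.7879, 3.8485).
‖u_2‖ = 5.7022, so e_2 = (0.5527, 0.4889, 0.6749).

e_2 = (0.5527, 0.4889, 0.6749)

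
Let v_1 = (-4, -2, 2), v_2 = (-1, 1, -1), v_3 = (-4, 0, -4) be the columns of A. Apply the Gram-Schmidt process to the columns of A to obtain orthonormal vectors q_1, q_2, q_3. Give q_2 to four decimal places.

v_1 = (-4, -2, 2); ‖v_1‖ = 4.8990, so q_1 = (-0.8165, -0.4082, 0.4082).
q_1·v_2 = (-0.8165)·(-1) + (-0.4082)·1 + 0.4082·(-1) = 0.0000.
u_2 = v_2 + 0.0000·q_1 = (-1.0000, 1.0000, -1.0000).
‖u_2‖ = 1.7321, so q_2 = (-0.5774, 0.5774, -0.5774).

q_2 = (-0.5774, 0.5774, -0.5774)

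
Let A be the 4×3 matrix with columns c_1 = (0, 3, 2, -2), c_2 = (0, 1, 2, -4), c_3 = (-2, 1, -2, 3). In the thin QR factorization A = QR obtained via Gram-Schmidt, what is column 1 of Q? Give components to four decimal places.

c_1 = (0, 3, 2, -2); ‖c_1‖ = 4.1231, so q_1 = (0.0000, 0.7276, 0.4851, -0.4851).

q_1 = (0.0000, 0.7276, 0.4851, -0.4851)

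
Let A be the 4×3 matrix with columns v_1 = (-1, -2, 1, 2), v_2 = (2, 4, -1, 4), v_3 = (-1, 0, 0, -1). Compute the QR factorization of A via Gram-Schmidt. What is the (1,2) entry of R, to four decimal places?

q_1 = v_1/‖v_1‖ = (-1, -2, 1, 2)/3.1623 = (-0.3162, -0.6325, 0.3162, 0.6325).
r_{12} = q_1·v_2 = -0.9487.

r_{12} = -0.9487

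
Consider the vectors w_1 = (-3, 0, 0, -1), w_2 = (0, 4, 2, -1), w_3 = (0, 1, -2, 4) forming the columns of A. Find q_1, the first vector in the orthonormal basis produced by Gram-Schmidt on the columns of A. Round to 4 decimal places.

q_1 = (-0.9487, 0.0000, 0.0000, -0.3162)

q_1 = w_1/‖w_1‖ = (-3, 0, 0, -1)/3.1623 = (-0.9487, 0.0000, 0.0000, -0.3162).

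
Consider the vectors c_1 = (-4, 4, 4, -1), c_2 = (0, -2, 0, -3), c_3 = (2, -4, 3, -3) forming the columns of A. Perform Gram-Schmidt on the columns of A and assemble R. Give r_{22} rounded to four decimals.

r_{22} = 3.5341

c_1 = (-4, 4, 4, -1); ‖c_1‖ = 7.0000, so e_1 = (-0.5714, 0.5714, 0.5714, -0.1429).
e_1·c_2 = (-0.5714)·0 + 0.5714·(-2) + 0.5714·0 + (-0.1429)·(-3) = -0.7143.
u_2 = c_2 + 0.7143·e_1 = (-0.4082, -1.5918, 0.4082, -3.1020).
r_{22} = ‖u_2‖ = 3.5341.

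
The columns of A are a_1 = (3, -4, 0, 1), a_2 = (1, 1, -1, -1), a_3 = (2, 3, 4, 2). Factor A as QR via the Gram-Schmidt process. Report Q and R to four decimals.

a_1 = (3, -4, 0, 1); ‖a_1‖ = 5.0990, so q_1 = (0.5883, -0.7845, 0.0000, 0.1961).
q_1·a_2 = 0.5883·1 + (-0.7845)·1 + 0.0000·(-1) + 0.1961·(-1) = -0.3922.
u_2 = a_2 + 0.3922·q_1 = (1.2308, 0.6923, -1.0000, -0.9231).
‖u_2‖ = 1.9612, so q_2 = (0.6276, 0.3530, -0.5099, -0.4707).
q_1·a_3 = 0.5883·2 + (-0.7845)·3 + 0.0000·4 + 0.1961·2 = -0.7845; q_2·a_3 = 0.6276·2 + 0.3530·3 + (-0.5099)·4 + (-0.4707)·2 = -0.6668.
u_3 = a_3 + 0.7845·q_1 + 0.6668·q_2 = (2.8800, 2.6200, 3.6600, 1.8400).
‖u_3‖ = 5.6515, so q_3 = (0.5096, 0.4636, 0.6476, 0.3256).

Q = [[0.5883, 0.6276, 0.5096], [-0.7845, 0.3530, 0.4636], [0.0000, -0.5099, 0.6476], [0.1961, -0.4707, 0.3256]], R = [[5.0990, -0.3922, -0.7845], [0.0000, 1.9612, -0.6668], [0.0000, 0.0000, 5.6515]]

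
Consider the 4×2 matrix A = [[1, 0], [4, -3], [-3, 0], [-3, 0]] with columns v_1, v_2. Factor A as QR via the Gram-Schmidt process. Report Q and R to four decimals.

v_1 = (1, 4, -3, -3); ‖v_1‖ = 5.9161, so e_1 = (0.1690, 0.6761, -0.5071, -0.5071).
e_1·v_2 = 0.1690·0 + 0.6761·(-3) + (-0.5071)·0 + (-0.5071)·0 = -2.0284.
u_2 = v_2 + 2.0284·e_1 = (0.3429, -1.6286, -1.0286, -1.0286).
‖u_2‖ = 2.2104, so e_2 = (0.1551, -0.7368, -0.4653, -0.4653).

Q = [[0.1690, 0.1551], [0.6761, -0.7368], [-0.5071, -0.4653], [-0.5071, -0.4653]], R = [[5.9161, -2.0284], [0.0000, 2.2104]]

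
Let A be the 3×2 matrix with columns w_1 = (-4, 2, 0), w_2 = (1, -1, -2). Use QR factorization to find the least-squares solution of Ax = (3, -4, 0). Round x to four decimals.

w_1 = (-4, 2, 0); ‖w_1‖ = 4.4721, so e_1 = (-0.8944, 0.4472, 0.0000).
e_1·w_2 = (-0.8944)·1 + 0.4472·(-1) + 0.0000·(-2) = -1.3416.
u_2 = w_2 + 1.3416·e_1 = (-0.2000, -0.4000, -2.0000).
‖u_2‖ = 2.0494, so e_2 = (-0.0976, -0.1952, -0.9759).
Qᵀb = (-4.4721, 0.4880).
Back-substitute: x_2 = 0.4880/2.0494 = 0.2381.
x_1 = (-4.4721 + 1.3416·0.2381)/4.4721 = -0.9286.

x = (-0.9286, 0.2381)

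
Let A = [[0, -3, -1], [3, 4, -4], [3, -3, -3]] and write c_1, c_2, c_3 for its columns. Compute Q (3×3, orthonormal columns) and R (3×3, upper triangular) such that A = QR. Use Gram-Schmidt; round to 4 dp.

e_1 = c_1/‖c_1‖ = (0, 3, 3)/4.2426 = (0.0000, 0.7071, 0.7071).
r_{12} = e_1·c_2 = 0.7071.
u_2 = c_2 − 0.7071·e_1 = (-3.0000, 3.5000, -3.5000).
‖u_2‖ = 5.7879, so e_2 = (-0.5183, 0.6047, -0.6047).
r_{13} = e_1·c_3 = -4.9497; r_{23} = e_2·c_3 = -0.0864.
u_3 = c_3 + 4.9497·e_1 + 0.0864·e_2 = (-1.0448, -0.4478, 0.4478).
‖u_3‖ = 1.2217, so e_3 = (-0.8552, -0.3665, 0.3665).

Q = [[0.0000, -0.5183, -0.8552], [0.7071, 0.6047, -0.3665], [0.7071, -0.6047, 0.3665]], R = [[4.2426, 0.7071, -4.9497], [0.0000, 5.7879, -0.0864], [0.0000, 0.0000, 1.2217]]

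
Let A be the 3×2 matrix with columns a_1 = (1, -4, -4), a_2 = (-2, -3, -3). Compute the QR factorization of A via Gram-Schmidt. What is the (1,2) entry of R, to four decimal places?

a_1 = (1, -4, -4); ‖a_1‖ = 5.7446, so q_1 = (0.1741, -0.6963, -0.6963).
r_{12} = q_1·a_2 = 3.8297.

r_{12} = 3.8297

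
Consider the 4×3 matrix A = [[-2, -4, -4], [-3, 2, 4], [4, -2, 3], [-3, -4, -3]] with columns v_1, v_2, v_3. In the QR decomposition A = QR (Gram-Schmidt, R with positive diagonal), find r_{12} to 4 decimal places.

r_{12} = 0.9733

v_1 = (-2, -3, 4, -3); ‖v_1‖ = 6.1644, so e_1 = (-0.3244, -0.4867, 0.6489, -0.4867).
r_{12} = e_1·v_2 = 0.9733.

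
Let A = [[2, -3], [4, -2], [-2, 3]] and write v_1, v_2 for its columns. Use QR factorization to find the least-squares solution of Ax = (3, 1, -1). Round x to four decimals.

x = (-0.1250, -0.7500)

e_1 = v_1/‖v_1‖ = (2, 4, -2)/4.8990 = (0.4082, 0.8165, -0.4082).
r_{12} = e_1·v_2 = -4.0825.
u_2 = v_2 + 4.0825·e_1 = (-1.3333, 1.3333, 1.3333).
‖u_2‖ = 2.3094, so e_2 = (-0.5774, 0.5774, 0.5774).
Qᵀb = (2.4495, -1.7321).
Back-substitute: x_2 = -1.7321/2.3094 = -0.7500.
x_1 = (2.4495 + 4.0825·(-0.7500))/4.8990 = -0.1250.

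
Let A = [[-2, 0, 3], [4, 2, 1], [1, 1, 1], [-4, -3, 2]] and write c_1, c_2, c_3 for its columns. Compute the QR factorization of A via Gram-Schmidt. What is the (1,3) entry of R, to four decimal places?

r_{13} = -1.4796

c_1 = (-2, 4, 1, -4); ‖c_1‖ = 6.0828, so q_1 = (-0.3288, 0.6576, 0.1644, -0.6576).
r_{13} = q_1·c_3 = -1.4796.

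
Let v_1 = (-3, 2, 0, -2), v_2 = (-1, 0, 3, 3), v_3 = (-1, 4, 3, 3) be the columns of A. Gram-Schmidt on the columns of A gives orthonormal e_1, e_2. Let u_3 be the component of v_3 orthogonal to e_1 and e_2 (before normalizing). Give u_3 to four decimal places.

u_3 = (1.5287, 3.0318, -0.2293, 0.7389)

e_1 = v_1/‖v_1‖ = (-3, 2, 0, -2)/4.1231 = (-0.7276, 0.4851, 0.0000, -0.4851).
r_{12} = e_1·v_2 = -0.7276.
u_2 = v_2 + 0.7276·e_1 = (-1.5294, 0.3529, 3.0000, 2.6471).
‖u_2‖ = 4.2977, so e_2 = (-0.3559, 0.0821, 0.6980, 0.6159).
r_{13} = e_1·v_3 = 1.2127; r_{23} = e_2·v_3 = 4.6262.
u_3 = v_3 − 1.2127·e_1 − 4.6262·e_2 = (1.5287, 3.0318, -0.2293, 0.7389).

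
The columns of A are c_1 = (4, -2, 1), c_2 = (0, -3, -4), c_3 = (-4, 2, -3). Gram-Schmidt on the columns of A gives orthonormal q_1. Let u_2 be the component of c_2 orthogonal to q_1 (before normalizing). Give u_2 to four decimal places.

u_2 = (-0.3810, -2.8095, -4.0952)

c_1 = (4, -2, 1); ‖c_1‖ = 4.5826, so q_1 = (0.8729, -0.4364, 0.2182).
q_1·c_2 = 0.8729·0 + (-0.4364)·(-3) + 0.2182·(-4) = 0.4364.
u_2 = c_2 − 0.4364·q_1 = (-0.3810, -2.8095, -4.0952).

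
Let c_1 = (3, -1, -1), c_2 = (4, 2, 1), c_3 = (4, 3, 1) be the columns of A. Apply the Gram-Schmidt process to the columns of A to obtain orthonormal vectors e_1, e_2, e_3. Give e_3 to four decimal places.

e_3 = (-0.0816, 0.5715, -0.8165)

c_1 = (3, -1, -1); ‖c_1‖ = 3.3166, so e_1 = (0.9045, -0.3015, -0.3015).
e_1·c_2 = 0.9045·4 + (-0.3015)·2 + (-0.3015)·1 = 2.7136.
u_2 = c_2 − 2.7136·e_1 = (1.5455, 2.8182, 1.8182).
‖u_2‖ = 3.6927, so e_2 = (0.4185, 0.7632, 0.4924).
e_1·c_3 = 0.9045·4 + (-0.3015)·3 + (-0.3015)·1 = 2.4121; e_2·c_3 = 0.4185·4 + 0.7632·3 + 0.4924·1 = 4.4559.
u_3 = c_3 − 2.4121·e_1 − 4.4559·e_2 = (-0.0467, 0.3267, -0.4667).
‖u_3‖ = 0.5715, so e_3 = (-0.0816, 0.5715, -0.8165).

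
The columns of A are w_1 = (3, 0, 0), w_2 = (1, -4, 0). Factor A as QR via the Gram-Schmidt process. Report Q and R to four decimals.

Q = [[1.0000, 0.0000], [0.0000, -1.0000], [0.0000, 0.0000]], R = [[3.0000, 1.0000], [0.0000, 4.0000]]

q_1 = w_1/‖w_1‖ = (3, 0, 0)/3.0000 = (1.0000, 0.0000, 0.0000).
r_{12} = q_1·w_2 = 1.0000.
u_2 = w_2 − 1.0000·q_1 = (0.0000, -4.0000, 0.0000).
‖u_2‖ = 4.0000, so q_2 = (0.0000, -1.0000, 0.0000).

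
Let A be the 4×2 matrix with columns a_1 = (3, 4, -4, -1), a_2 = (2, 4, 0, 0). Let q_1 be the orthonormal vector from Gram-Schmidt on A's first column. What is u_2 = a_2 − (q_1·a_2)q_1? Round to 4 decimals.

q_1 = a_1/‖a_1‖ = (3, 4, -4, -1)/6.4807 = (0.4629, 0.6172, -0.6172, -0.1543).
r_{12} = q_1·a_2 = 3.3947.
u_2 = a_2 − 3.3947·q_1 = (0.4286, 1.9048, 2.0952, 0.5238).

u_2 = (0.4286, 1.9048, 2.0952, 0.5238)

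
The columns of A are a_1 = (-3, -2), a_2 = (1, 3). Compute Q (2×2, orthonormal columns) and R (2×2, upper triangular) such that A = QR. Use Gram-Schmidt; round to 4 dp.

a_1 = (-3, -2); ‖a_1‖ = 3.6056, so e_1 = (-0.8321, -0.5547).
e_1·a_2 = (-0.8321)·1 + (-0.5547)·3 = -2.4962.
u_2 = a_2 + 2.4962·e_1 = (-1.0769, 1.6154).
‖u_2‖ = 1.9415, so e_2 = (-0.5547, 0.8321).

Q = [[-0.8321, -0.5547], [-0.5547, 0.8321]], R = [[3.6056, -2.4962], [0.0000, 1.9415]]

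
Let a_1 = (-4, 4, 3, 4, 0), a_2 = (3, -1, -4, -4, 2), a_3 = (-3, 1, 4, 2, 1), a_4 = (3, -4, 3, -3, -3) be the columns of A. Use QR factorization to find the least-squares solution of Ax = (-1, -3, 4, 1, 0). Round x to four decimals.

x = (-1.4635, -0.9213, 1.2787, -0.1564)

e_1 = a_1/‖a_1‖ = (-4, 4, 3, 4, 0)/7.5498 = (-0.5298, 0.5298, 0.3974, 0.5298, 0.0000).
r_{12} = e_1·a_2 = -5.8279.
u_2 = a_2 + 5.8279·e_1 = (-0.0877, 2.0877, -1.6842, -0.9123, 2.0000).
‖u_2‖ = 3.4692, so e_2 = (-0.0253, 0.6018, -0.4855, -0.2630, 0.5765).
r_{13} = e_1·a_3 = 4.7683; r_{23} = e_2·a_3 = -1.2137.
u_3 = a_3 − 4.7683·e_1 + 1.2137·e_2 = (-0.5044, -0.7959, 1.5160, -0.8455, 1.6997).
‖u_3‖ = 2.6058, so e_3 = (-0.1936, -0.3054, 0.5818, -0.3245, 0.6523).
r_{14} = e_1·a_4 = -4.1061; r_{24} = e_2·a_4 = -4.8801; r_{34} = e_3·a_4 = 1.4030.
u_4 = a_4 + 4.1061·e_1 + 4.8801·e_2 − 1.4030·e_3 = (0.9727, 1.5408, 1.4461, -1.6526, -1.1018).
‖u_4‖ = 3.0589, so e_4 = (0.3180, 0.5037, 0.4728, -0.5403, -0.3602).
Qᵀb = (1.0596, -3.9850, 3.1126, -0.4784).
Back-substitute: x_4 = -0.4784/3.0589 = -0.1564.
x_3 = (3.1126 − 1.4030·(-0.1564))/2.6058 = 1.2787.
x_2 = (-3.9850 + 1.2137·1.2787 + 4.8801·(-0.1564))/3.4692 = -0.9213.
x_1 = (1.0596 + 5.8279·(-0.9213) − 4.7683·1.2787 + 4.1061·(-0.1564))/7.5498 = -1.4635.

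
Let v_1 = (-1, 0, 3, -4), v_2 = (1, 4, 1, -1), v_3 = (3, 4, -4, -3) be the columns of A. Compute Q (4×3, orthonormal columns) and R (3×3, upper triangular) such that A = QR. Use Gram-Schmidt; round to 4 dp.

Q = [[-0.1961, 0.2932, 0.2891], [0.0000, 0.9530, -0.0448], [0.5883, 0.0733, -0.7289], [-0.7845, -0.0183, -0.6190]], R = [[5.0990, 1.1767, -0.5883], [0.0000, 4.1971, 4.4537], [0.0000, 0.0000, 5.4607]]

v_1 = (-1, 0, 3, -4); ‖v_1‖ = 5.0990, so e_1 = (-0.1961, 0.0000, 0.5883, -0.7845).
e_1·v_2 = (-0.1961)·1 + 0.0000·4 + 0.5883·1 + (-0.7845)·(-1) = 1.1767.
u_2 = v_2 − 1.1767·e_1 = (1.2308, 4.0000, 0.3077, -0.0769).
‖u_2‖ = 4.1971, so e_2 = (0.2932, 0.9530, 0.0733, -0.0183).
e_1·v_3 = (-0.1961)·3 + 0.0000·4 + 0.5883·(-4) + (-0.7845)·(-3) = -0.5883; e_2·v_3 = 0.2932·3 + 0.9530·4 + 0.0733·(-4) + (-0.0183)·(-3) = 4.4537.
u_3 = v_3 + 0.5883·e_1 − 4.4537·e_2 = (1.5786, -0.2445, -3.9803, -3.3799).
‖u_3‖ = 5.4607, so e_3 = (0.2891, -0.0448, -0.7289, -0.6190).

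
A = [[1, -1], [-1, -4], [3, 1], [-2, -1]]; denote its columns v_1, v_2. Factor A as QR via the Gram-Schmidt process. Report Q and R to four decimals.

e_1 = v_1/‖v_1‖ = (1, -1, 3, -2)/3.8730 = (0.2582, -0.2582, 0.7746, -0.5164).
r_{12} = e_1·v_2 = 2.0656.
u_2 = v_2 − 2.0656·e_1 = (-1.5333, -3.4667, -0.6000, 0.0667).
‖u_2‖ = 3.8384, so e_2 = (-0.3995, -0.9032, -0.1563, 0.0174).

Q = [[0.2582, -0.3995], [-0.2582, -0.9032], [0.7746, -0.1563], [-0.5164, 0.0174]], R = [[3.8730, 2.0656], [0.0000, 3.8384]]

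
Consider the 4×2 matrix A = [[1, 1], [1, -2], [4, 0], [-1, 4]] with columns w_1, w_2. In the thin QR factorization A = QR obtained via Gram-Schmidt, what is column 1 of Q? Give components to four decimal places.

e_1 = w_1/‖w_1‖ = (1, 1, 4, -1)/4.3589 = (0.2294, 0.2294, 0.9177, -0.2294).

e_1 = (0.2294, 0.2294, 0.9177, -0.2294)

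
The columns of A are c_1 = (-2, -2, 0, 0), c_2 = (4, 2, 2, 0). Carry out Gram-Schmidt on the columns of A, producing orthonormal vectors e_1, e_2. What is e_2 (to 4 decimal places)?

e_2 = (0.4082, -0.4082, 0.8165, 0.0000)

e_1 = c_1/‖c_1‖ = (-2, -2, 0, 0)/2.8284 = (-0.7071, -0.7071, 0.0000, 0.0000).
r_{12} = e_1·c_2 = -4.2426.
u_2 = c_2 + 4.2426·e_1 = (1.0000, -1.0000, 2.0000, 0.0000).
‖u_2‖ = 2.4495, so e_2 = (0.4082, -0.4082, 0.8165, 0.0000).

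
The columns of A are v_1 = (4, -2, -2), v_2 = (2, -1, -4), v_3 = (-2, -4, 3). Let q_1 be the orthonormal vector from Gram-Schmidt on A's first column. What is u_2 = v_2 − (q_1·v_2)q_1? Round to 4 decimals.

v_1 = (4, -2, -2); ‖v_1‖ = 4.8990, so q_1 = (0.8165, -0.4082, -0.4082).
q_1·v_2 = 0.8165·2 + (-0.4082)·(-1) + (-0.4082)·(-4) = 3.6742.
u_2 = v_2 − 3.6742·q_1 = (-1.0000, 0.5000, -2.5000).

u_2 = (-1.0000, 0.5000, -2.5000)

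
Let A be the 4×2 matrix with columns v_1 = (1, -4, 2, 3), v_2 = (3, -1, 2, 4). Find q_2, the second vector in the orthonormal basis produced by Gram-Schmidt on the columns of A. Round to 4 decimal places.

q_1 = v_1/‖v_1‖ = (1, -4, 2, 3)/5.4772 = (0.1826, -0.7303, 0.3651, 0.5477).
r_{12} = q_1·v_2 = 4.1992.
u_2 = v_2 − 4.1992·q_1 = (2.2333, 2.0667, 0.4667, 1.7000).
‖u_2‖ = 3.5166, so q_2 = (0.6351, 0.5877, 0.1327, 0.4834).

q_2 = (0.6351, 0.5877, 0.1327, 0.4834)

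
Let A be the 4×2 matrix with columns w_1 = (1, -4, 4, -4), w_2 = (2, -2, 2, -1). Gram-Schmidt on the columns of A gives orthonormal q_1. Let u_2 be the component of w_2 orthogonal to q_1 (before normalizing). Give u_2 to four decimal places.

u_2 = (1.5510, -0.2041, 0.2041, 0.7959)

q_1 = w_1/‖w_1‖ = (1, -4, 4, -4)/7.0000 = (0.1429, -0.5714, 0.5714, -0.5714).
r_{12} = q_1·w_2 = 3.1429.
u_2 = w_2 − 3.1429·q_1 = (1.5510, -0.2041, 0.2041, 0.7959).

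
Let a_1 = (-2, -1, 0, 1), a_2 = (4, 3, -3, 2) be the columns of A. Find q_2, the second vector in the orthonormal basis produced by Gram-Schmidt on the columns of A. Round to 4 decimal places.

q_2 = (0.2020, 0.3030, -0.6061, 0.7071)

a_1 = (-2, -1, 0, 1); ‖a_1‖ = 2.4495, so q_1 = (-0.8165, -0.4082, 0.0000, 0.4082).
q_1·a_2 = (-0.8165)·4 + (-0.4082)·3 + 0.0000·(-3) + 0.4082·2 = -3.6742.
u_2 = a_2 + 3.6742·q_1 = (1.0000, 1.5000, -3.0000, 3.5000).
‖u_2‖ = 4.9497, so q_2 = (0.2020, 0.3030, -0.6061, 0.7071).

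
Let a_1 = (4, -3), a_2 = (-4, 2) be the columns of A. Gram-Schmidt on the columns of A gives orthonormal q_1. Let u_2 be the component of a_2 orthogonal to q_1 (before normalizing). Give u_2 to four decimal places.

u_2 = (-0.4800, -0.6400)

a_1 = (4, -3); ‖a_1‖ = 5.0000, so q_1 = (0.8000, -0.6000).
q_1·a_2 = 0.8000·(-4) + (-0.6000)·2 = -4.4000.
u_2 = a_2 + 4.4000·q_1 = (-0.4800, -0.6400).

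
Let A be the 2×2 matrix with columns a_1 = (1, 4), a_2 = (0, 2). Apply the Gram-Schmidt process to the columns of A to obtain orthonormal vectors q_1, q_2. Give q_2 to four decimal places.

q_1 = a_1/‖a_1‖ = (1, 4)/4.1231 = (0.2425, 0.9701).
r_{12} = q_1·a_2 = 1.9403.
u_2 = a_2 − 1.9403·q_1 = (-0.4706, 0.1176).
‖u_2‖ = 0.4851, so q_2 = (-0.9701, 0.2425).

q_2 = (-0.9701, 0.2425)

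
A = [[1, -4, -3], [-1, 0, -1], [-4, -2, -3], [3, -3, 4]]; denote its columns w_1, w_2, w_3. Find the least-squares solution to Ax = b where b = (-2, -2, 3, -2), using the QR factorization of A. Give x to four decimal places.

x = (-0.8973, 0.0598, 0.2966)

w_1 = (1, -1, -4, 3); ‖w_1‖ = 5.1962, so q_1 = (0.1925, -0.1925, -0.7698, 0.5774).
q_1·w_2 = 0.1925·(-4) + (-0.1925)·0 + (-0.7698)·(-2) + 0.5774·(-3) = -0.9623.
u_2 = w_2 + 0.9623·q_1 = (-3.8148, -0.1852, -2.7407, -2.4444).
‖u_2‖ = 5.2985, so q_2 = (-0.7200, -0.0350, -0.5173, -0.4613).
q_1·w_3 = 0.1925·(-3) + (-0.1925)·(-1) + (-0.7698)·(-3) + 0.5774·4 = 4.2339; q_2·w_3 = (-0.7200)·(-3) + (-0.0350)·(-1) + (-0.5173)·(-3) + (-0.4613)·4 = 1.9013.
u_3 = w_3 − 4.2339·q_1 − 1.9013·q_2 = (-2.4459, -0.1187, 1.2427, 2.4327).
‖u_3‖ = 3.6687, so q_3 = (-0.6667, -0.0324, 0.3387, 0.6631).
Qᵀb = (-3.4641, 0.8808, 1.0882).
Back-substitute: x_3 = 1.0882/3.6687 = 0.2966.
x_2 = (0.8808 − 1.9013·0.2966)/5.2985 = 0.0598.
x_1 = (-3.4641 + 0.9623·0.0598 − 4.2339·0.2966)/5.1962 = -0.8973.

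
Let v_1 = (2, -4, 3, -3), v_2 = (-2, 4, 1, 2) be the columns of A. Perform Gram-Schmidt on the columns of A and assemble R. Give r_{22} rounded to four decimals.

r_{22} = 3.3285

v_1 = (2, -4, 3, -3); ‖v_1‖ = 6.1644, so e_1 = (0.3244, -0.6489, 0.4867, -0.4867).
e_1·v_2 = 0.3244·(-2) + (-0.6489)·4 + 0.4867·1 + (-0.4867)·2 = -3.7311.
u_2 = v_2 + 3.7311·e_1 = (-0.7895, 1.5789, 2.8158, 0.1842).
r_{22} = ‖u_2‖ = 3.3285.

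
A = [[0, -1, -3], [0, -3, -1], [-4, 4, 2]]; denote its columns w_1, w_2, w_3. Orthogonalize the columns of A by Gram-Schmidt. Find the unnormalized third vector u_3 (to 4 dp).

u_3 = (-2.4000, 0.8000, 0.0000)

e_1 = w_1/‖w_1‖ = (0, 0, -4)/4.0000 = (0.0000, 0.0000, -1.0000).
r_{12} = e_1·w_2 = -4.0000.
u_2 = w_2 + 4.0000·e_1 = (-1.0000, -3.0000, 0.0000).
‖u_2‖ = 3.1623, so e_2 = (-0.3162, -0.9487, 0.0000).
r_{13} = e_1·w_3 = -2.0000; r_{23} = e_2·w_3 = 1.8974.
u_3 = w_3 + 2.0000·e_1 − 1.8974·e_2 = (-2.4000, 0.8000, 0.0000).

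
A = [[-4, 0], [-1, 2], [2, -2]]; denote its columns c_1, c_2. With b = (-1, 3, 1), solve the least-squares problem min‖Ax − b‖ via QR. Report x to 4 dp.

c_1 = (-4, -1, 2); ‖c_1‖ = 4.5826, so q_1 = (-0.8729, -0.2182, 0.4364).
q_1·c_2 = (-0.8729)·0 + (-0.2182)·2 + 0.4364·(-2) = -1.3093.
u_2 = c_2 + 1.3093·q_1 = (-1.1429, 1.7143, -1.4286).
‖u_2‖ = 2.5071, so q_2 = (-0.4558, 0.6838, -0.5698).
Qᵀb = (0.6547, 1.9373).
Back-substitute: x_2 = 1.9373/2.5071 = 0.7727.
x_1 = (0.6547 + 1.3093·0.7727)/4.5826 = 0.3636.

x = (0.3636, 0.7727)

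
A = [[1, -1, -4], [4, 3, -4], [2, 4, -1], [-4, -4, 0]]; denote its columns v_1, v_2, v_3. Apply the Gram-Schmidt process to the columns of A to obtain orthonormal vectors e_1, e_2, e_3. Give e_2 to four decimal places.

e_1 = v_1/‖v_1‖ = (1, 4, 2, -4)/6.0828 = (0.1644, 0.6576, 0.3288, -0.6576).
r_{12} = e_1·v_2 = 5.7540.
u_2 = v_2 − 5.7540·e_1 = (-1.9459, -0.7838, 2.1081, -0.2162).
‖u_2‖ = 2.9819, so e_2 = (-0.6526, -0.2628, 0.7070, -0.0725).

e_2 = (-0.6526, -0.2628, 0.7070, -0.0725)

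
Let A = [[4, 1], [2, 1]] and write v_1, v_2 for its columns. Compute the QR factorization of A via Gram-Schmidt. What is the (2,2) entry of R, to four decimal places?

r_{22} = 0.4472

e_1 = v_1/‖v_1‖ = (4, 2)/4.4721 = (0.8944, 0.4472).
r_{12} = e_1·v_2 = 1.3416.
u_2 = v_2 − 1.3416·e_1 = (-0.2000, 0.4000).
r_{22} = ‖u_2‖ = 0.4472.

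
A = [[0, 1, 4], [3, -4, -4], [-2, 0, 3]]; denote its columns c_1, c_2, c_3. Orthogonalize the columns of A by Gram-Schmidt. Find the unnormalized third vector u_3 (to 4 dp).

c_1 = (0, 3, -2); ‖c_1‖ = 3.6056, so q_1 = (0.0000, 0.8321, -0.5547).
q_1·c_2 = 0.0000·1 + 0.8321·(-4) + (-0.5547)·0 = -3.3282.
u_2 = c_2 + 3.3282·q_1 = (1.0000, -1.2308, -1.8462).
‖u_2‖ = 2.4337, so q_2 = (0.4109, -0.5057, -0.7586).
q_1·c_3 = 0.0000·4 + 0.8321·(-4) + (-0.5547)·3 = -4.9923; q_2·c_3 = 0.4109·4 + (-0.5057)·(-4) + (-0.7586)·3 = 1.3907.
u_3 = c_3 + 4.9923·q_1 − 1.3907·q_2 = (3.4286, 0.8571, 1.2857).

u_3 = (3.4286, 0.8571, 1.2857)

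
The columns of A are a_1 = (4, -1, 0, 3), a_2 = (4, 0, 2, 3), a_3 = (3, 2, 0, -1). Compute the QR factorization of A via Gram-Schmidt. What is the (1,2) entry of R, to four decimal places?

r_{12} = 4.9029

e_1 = a_1/‖a_1‖ = (4, -1, 0, 3)/5.0990 = (0.7845, -0.1961, 0.0000, 0.5883).
r_{12} = e_1·a_2 = 4.9029.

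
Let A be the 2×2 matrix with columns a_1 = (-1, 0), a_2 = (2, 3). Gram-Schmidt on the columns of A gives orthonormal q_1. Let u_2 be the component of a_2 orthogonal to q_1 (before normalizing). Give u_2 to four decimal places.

u_2 = (0.0000, 3.0000)

q_1 = a_1/‖a_1‖ = (-1, 0)/1.0000 = (-1.0000, 0.0000).
r_{12} = q_1·a_2 = -2.0000.
u_2 = a_2 + 2.0000·q_1 = (0.0000, 3.0000).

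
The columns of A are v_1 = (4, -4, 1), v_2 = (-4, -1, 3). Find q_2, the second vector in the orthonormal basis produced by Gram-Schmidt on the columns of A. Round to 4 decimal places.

v_1 = (4, -4, 1); ‖v_1‖ = 5.7446, so q_1 = (0.6963, -0.6963, 0.1741).
q_1·v_2 = 0.6963·(-4) + (-0.6963)·(-1) + 0.1741·3 = -1.5667.
u_2 = v_2 + 1.5667·q_1 = (-2.9091, -2.0909, 3.2727).
‖u_2‖ = 4.8524, so q_2 = (-0.5995, -0.4309, 0.6745).

q_2 = (-0.5995, -0.4309, 0.6745)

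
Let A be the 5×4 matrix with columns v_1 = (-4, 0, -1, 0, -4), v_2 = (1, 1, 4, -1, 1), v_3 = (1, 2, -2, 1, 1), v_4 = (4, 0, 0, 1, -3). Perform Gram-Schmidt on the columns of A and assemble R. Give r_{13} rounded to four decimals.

r_{13} = -1.0445

q_1 = v_1/‖v_1‖ = (-4, 0, -1, 0, -4)/5.7446 = (-0.6963, 0.0000, -0.1741, 0.0000, -0.6963).
r_{13} = q_1·v_3 = -1.0445.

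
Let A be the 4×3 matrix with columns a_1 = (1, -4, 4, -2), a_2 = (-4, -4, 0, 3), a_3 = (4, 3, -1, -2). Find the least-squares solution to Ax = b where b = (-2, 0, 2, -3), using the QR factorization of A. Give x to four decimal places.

a_1 = (1, -4, 4, -2); ‖a_1‖ = 6.0828, so e_1 = (0.1644, -0.6576, 0.6576, -0.3288).
e_1·a_2 = 0.1644·(-4) + (-0.6576)·(-4) + 0.6576·0 + (-0.3288)·3 = 0.9864.
u_2 = a_2 − 0.9864·e_1 = (-4.1622, -3.3514, -0.6486, 3.3243).
‖u_2‖ = 6.3267, so e_2 = (-0.6579, -0.5297, -0.1025, 0.5254).
e_1·a_3 = 0.1644·4 + (-0.6576)·3 + 0.6576·(-1) + (-0.3288)·(-2) = -1.3152; e_2·a_3 = (-0.6579)·4 + (-0.5297)·3 + (-0.1025)·(-1) + 0.5254·(-2) = -5.1690.
u_3 = a_3 + 1.3152·e_1 + 5.1690·e_2 = (0.8157, -0.6030, -0.6651, 0.2836).
‖u_3‖ = 1.2457, so e_3 = (0.6548, -0.4841, -0.5339, 0.2277).
Qᵀb = (1.9728, -0.4656, -3.0605).
Back-substitute: x_3 = -3.0605/1.2457 = -2.4569.
x_2 = (-0.4656 + 5.1690·(-2.4569))/6.3267 = -2.0809.
x_1 = (1.9728 − 0.9864·(-2.0809) + 1.3152·(-2.4569))/6.0828 = 0.1305.

x = (0.1305, -2.0809, -2.4569)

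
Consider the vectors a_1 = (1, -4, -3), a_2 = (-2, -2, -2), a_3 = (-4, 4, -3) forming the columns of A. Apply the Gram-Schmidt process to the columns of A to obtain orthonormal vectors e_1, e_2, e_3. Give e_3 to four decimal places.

a_1 = (1, -4, -3); ‖a_1‖ = 5.0990, so e_1 = (0.1961, -0.7845, -0.5883).
e_1·a_2 = 0.1961·(-2) + (-0.7845)·(-2) + (-0.5883)·(-2) = 2.3534.
u_2 = a_2 − 2.3534·e_1 = (-2.4615, -0.1538, -0.6154).
‖u_2‖ = 2.5420, so e_2 = (-0.9684, -0.0605, -0.2421).
e_1·a_3 = 0.1961·(-4) + (-0.7845)·4 + (-0.5883)·(-3) = -2.1573; e_2·a_3 = (-0.9684)·(-4) + (-0.0605)·4 + (-0.2421)·(-3) = 4.3576.
u_3 = a_3 + 2.1573·e_1 − 4.3576·e_2 = (0.6429, 2.5714, -3.2143).
‖u_3‖ = 4.1662, so e_3 = (0.1543, 0.6172, -0.7715).

e_3 = (0.1543, 0.6172, -0.7715)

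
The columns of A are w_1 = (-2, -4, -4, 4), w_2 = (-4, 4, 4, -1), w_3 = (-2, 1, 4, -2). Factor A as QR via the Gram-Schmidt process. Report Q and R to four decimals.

Q = [[-0.2774, -0.8717, -0.1592], [-0.5547, 0.3170, -0.7693], [-0.5547, 0.3170, 0.5306], [0.5547, 0.1981, -0.3183]], R = [[7.2111, -3.8829, -3.3282], [0.0000, 5.8244, 2.9320], [0.0000, 0.0000, 2.3079]]

w_1 = (-2, -4, -4, 4); ‖w_1‖ = 7.2111, so e_1 = (-0.2774, -0.5547, -0.5547, 0.5547).
e_1·w_2 = (-0.2774)·(-4) + (-0.5547)·4 + (-0.5547)·4 + 0.5547·(-1) = -3.8829.
u_2 = w_2 + 3.8829·e_1 = (-5.0769, 1.8462, 1.8462, 1.1538).
‖u_2‖ = 5.8244, so e_2 = (-0.8717, 0.3170, 0.3170, 0.1981).
e_1·w_3 = (-0.2774)·(-2) + (-0.5547)·1 + (-0.5547)·4 + 0.5547·(-2) = -3.3282; e_2·w_3 = (-0.8717)·(-2) + 0.3170·1 + 0.3170·4 + 0.1981·(-2) = 2.9320.
u_3 = w_3 + 3.3282·e_1 − 2.9320·e_2 = (-0.3673, -1.7755, 1.2245, -0.7347).
‖u_3‖ = 2.3079, so e_3 = (-0.1592, -0.7693, 0.5306, -0.3183).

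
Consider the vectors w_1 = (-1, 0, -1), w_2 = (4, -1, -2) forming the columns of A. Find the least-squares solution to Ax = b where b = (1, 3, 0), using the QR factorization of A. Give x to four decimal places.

x = (-0.5000, 0.0000)

w_1 = (-1, 0, -1); ‖w_1‖ = 1.4142, so q_1 = (-0.7071, 0.0000, -0.7071).
q_1·w_2 = (-0.7071)·4 + 0.0000·(-1) + (-0.7071)·(-2) = -1.4142.
u_2 = w_2 + 1.4142·q_1 = (3.0000, -1.0000, -3.0000).
‖u_2‖ = 4.3589, so q_2 = (0.6882, -0.2294, -0.6882).
Qᵀb = (-0.7071, 0.0000).
Back-substitute: x_2 = 0.0000/4.3589 = 0.0000.
x_1 = (-0.7071 + 1.4142·0.0000)/1.4142 = -0.5000.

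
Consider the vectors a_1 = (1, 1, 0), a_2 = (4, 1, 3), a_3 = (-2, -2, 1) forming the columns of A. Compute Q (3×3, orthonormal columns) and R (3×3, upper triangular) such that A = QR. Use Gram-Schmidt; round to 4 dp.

Q = [[0.7071, 0.4082, -0.5774], [0.7071, -0.4082, 0.5774], [0.0000, 0.8165, 0.5774]], R = [[1.4142, 3.5355, -2.8284], [0.0000, 3.6742, 0.8165], [0.0000, 0.0000, 0.5774]]

a_1 = (1, 1, 0); ‖a_1‖ = 1.4142, so q_1 = (0.7071, 0.7071, 0.0000).
q_1·a_2 = 0.7071·4 + 0.7071·1 + 0.0000·3 = 3.5355.
u_2 = a_2 − 3.5355·q_1 = (1.5000, -1.5000, 3.0000).
‖u_2‖ = 3.6742, so q_2 = (0.4082, -0.4082, 0.8165).
q_1·a_3 = 0.7071·(-2) + 0.7071·(-2) + 0.0000·1 = -2.8284; q_2·a_3 = 0.4082·(-2) + (-0.4082)·(-2) + 0.8165·1 = 0.8165.
u_3 = a_3 + 2.8284·q_1 − 0.8165·q_2 = (-0.3333, 0.3333, 0.3333).
‖u_3‖ = 0.5774, so q_3 = (-0.5774, 0.5774, 0.5774).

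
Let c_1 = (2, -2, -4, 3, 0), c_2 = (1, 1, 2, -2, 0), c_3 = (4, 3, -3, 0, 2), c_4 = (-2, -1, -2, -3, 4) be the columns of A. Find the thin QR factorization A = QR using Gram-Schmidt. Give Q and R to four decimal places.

Q = [[0.3482, 0.9173, -0.0017, -0.1445], [-0.3482, 0.0752, 0.7986, -0.4715], [-0.6963, 0.1504, -0.4051, -0.2701], [0.5222, -0.3609, -0.0066, -0.5782], [0.0000, 0.0000, 0.4450, 0.5912]], R = [[5.7446, -2.4371, 2.4371, -0.5222], [0.0000, 2.0151, 3.4437, -1.1279], [0.0000, 0.0000, 4.4946, 1.8148], [0.0000, 0.0000, 0.0000, 5.4002]]

e_1 = c_1/‖c_1‖ = (2, -2, -4, 3, 0)/5.7446 = (0.3482, -0.3482, -0.6963, 0.5222, 0.0000).
r_{12} = e_1·c_2 = -2.4371.
u_2 = c_2 + 2.4371·e_1 = (1.8485, 0.1515, 0.3030, -0.7273, 0.0000).
‖u_2‖ = 2.0151, so e_2 = (0.9173, 0.0752, 0.1504, -0.3609, 0.0000).
r_{13} = e_1·c_3 = 2.4371; r_{23} = e_2·c_3 = 3.4437.
u_3 = c_3 − 2.4371·e_1 − 3.4437·e_2 = (-0.0075, 3.5896, -1.8209, -0.0299, 2.0000).
‖u_3‖ = 4.4946, so e_3 = (-0.0017, 0.7986, -0.4051, -0.0066, 0.4450).
r_{14} = e_1·c_4 = -0.5222; r_{24} = e_2·c_4 = -1.1279; r_{34} = e_3·c_4 = 1.8148.
u_4 = c_4 + 0.5222·e_1 + 1.1279·e_2 − 1.8148·e_3 = (-0.7806, -2.5464, -1.4588, -3.1223, 3.1925).
‖u_4‖ = 5.4002, so e_4 = (-0.1445, -0.4715, -0.2701, -0.5782, 0.5912).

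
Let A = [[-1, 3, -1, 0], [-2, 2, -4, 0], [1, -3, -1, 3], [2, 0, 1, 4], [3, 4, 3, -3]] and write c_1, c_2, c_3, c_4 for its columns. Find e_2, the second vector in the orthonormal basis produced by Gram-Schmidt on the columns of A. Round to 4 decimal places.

e_2 = (0.5051, 0.3596, -0.5051, -0.0342, 0.5993)

c_1 = (-1, -2, 1, 2, 3); ‖c_1‖ = 4.3589, so e_1 = (-0.2294, -0.4588, 0.2294, 0.4588, 0.6882).
e_1·c_2 = (-0.2294)·3 + (-0.4588)·2 + 0.2294·(-3) + 0.4588·0 + 0.6882·4 = 0.4588.
u_2 = c_2 − 0.4588·e_1 = (3.1053, 2.2105, -3.1053, -0.2105, 3.6842).
‖u_2‖ = 6.1473, so e_2 = (0.5051, 0.3596, -0.5051, -0.0342, 0.5993).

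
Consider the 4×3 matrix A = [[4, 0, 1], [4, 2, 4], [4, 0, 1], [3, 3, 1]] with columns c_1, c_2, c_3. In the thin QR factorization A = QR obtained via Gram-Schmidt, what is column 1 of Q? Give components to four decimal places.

c_1 = (4, 4, 4, 3); ‖c_1‖ = 7.5498, so q_1 = (0.5298, 0.5298, 0.5298, 0.3974).

q_1 = (0.5298, 0.5298, 0.5298, 0.3974)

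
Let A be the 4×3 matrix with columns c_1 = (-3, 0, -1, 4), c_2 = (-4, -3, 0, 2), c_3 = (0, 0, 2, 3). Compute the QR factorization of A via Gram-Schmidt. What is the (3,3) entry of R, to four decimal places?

r_{33} = 2.9906

c_1 = (-3, 0, -1, 4); ‖c_1‖ = 5.0990, so q_1 = (-0.5883, 0.0000, -0.1961, 0.7845).
q_1·c_2 = (-0.5883)·(-4) + 0.0000·(-3) + (-0.1961)·0 + 0.7845·2 = 3.9223.
u_2 = c_2 − 3.9223·q_1 = (-1.6923, -3.0000, 0.7692, -1.0769).
‖u_2‖ = 3.6899, so q_2 = (-0.4586, -0.8130, 0.2085, -0.2919).
q_1·c_3 = (-0.5883)·0 + 0.0000·0 + (-0.1961)·2 + 0.7845·3 = 1.9612; q_2·c_3 = (-0.4586)·0 + (-0.8130)·0 + 0.2085·2 + (-0.2919)·3 = -0.4586.
u_3 = c_3 − 1.9612·q_1 + 0.4586·q_2 = (0.9435, -0.3729, 2.4802, 1.3277).
r_{33} = ‖u_3‖ = 2.9906.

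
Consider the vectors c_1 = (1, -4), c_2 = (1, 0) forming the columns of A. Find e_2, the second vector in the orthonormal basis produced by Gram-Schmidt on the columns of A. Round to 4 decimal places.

c_1 = (1, -4); ‖c_1‖ = 4.1231, so e_1 = (0.2425, -0.9701).
e_1·c_2 = 0.2425·1 + (-0.9701)·0 = 0.2425.
u_2 = c_2 − 0.2425·e_1 = (0.9412, 0.2353).
‖u_2‖ = 0.9701, so e_2 = (0.9701, 0.2425).

e_2 = (0.9701, 0.2425)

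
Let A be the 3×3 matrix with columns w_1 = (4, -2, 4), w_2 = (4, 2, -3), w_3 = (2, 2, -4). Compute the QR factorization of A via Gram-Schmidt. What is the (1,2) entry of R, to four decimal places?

w_1 = (4, -2, 4); ‖w_1‖ = 6.0000, so q_1 = (0.6667, -0.3333, 0.6667).
r_{12} = q_1·w_2 = 0.0000.

r_{12} = 0.0000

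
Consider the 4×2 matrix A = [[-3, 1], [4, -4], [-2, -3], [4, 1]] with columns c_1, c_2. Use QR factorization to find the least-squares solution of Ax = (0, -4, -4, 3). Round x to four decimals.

c_1 = (-3, 4, -2, 4); ‖c_1‖ = 6.7082, so q_1 = (-0.4472, 0.5963, -0.2981, 0.5963).
q_1·c_2 = (-0.4472)·1 + 0.5963·(-4) + (-0.2981)·(-3) + 0.5963·1 = -1.3416.
u_2 = c_2 + 1.3416·q_1 = (0.4000, -3.2000, -3.4000, 1.8000).
‖u_2‖ = 5.0200, so q_2 = (0.0797, -0.6375, -0.6773, 0.3586).
Qᵀb = (0.5963, 6.3347).
Back-substitute: x_2 = 6.3347/5.0200 = 1.2619.
x_1 = (0.5963 + 1.3416·1.2619)/6.7082 = 0.3413.

x = (0.3413, 1.2619)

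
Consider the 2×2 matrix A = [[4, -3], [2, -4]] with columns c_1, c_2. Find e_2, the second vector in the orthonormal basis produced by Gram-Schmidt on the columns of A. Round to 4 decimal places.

e_2 = (0.4472, -0.8944)

c_1 = (4, 2); ‖c_1‖ = 4.4721, so e_1 = (0.8944, 0.4472).
e_1·c_2 = 0.8944·(-3) + 0.4472·(-4) = -4.4721.
u_2 = c_2 + 4.4721·e_1 = (1.0000, -2.0000).
‖u_2‖ = 2.2361, so e_2 = (0.4472, -0.8944).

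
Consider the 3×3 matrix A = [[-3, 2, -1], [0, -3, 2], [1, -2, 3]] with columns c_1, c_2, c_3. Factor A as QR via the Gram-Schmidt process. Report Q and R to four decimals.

c_1 = (-3, 0, 1); ‖c_1‖ = 3.1623, so e_1 = (-0.9487, 0.0000, 0.3162).
e_1·c_2 = (-0.9487)·2 + 0.0000·(-3) + 0.3162·(-2) = -2.5298.
u_2 = c_2 + 2.5298·e_1 = (-0.4000, -3.0000, -1.2000).
‖u_2‖ = 3.2558, so e_2 = (-0.1229, -0.9214, -0.3686).
e_1·c_3 = (-0.9487)·(-1) + 0.0000·2 + 0.3162·3 = 1.8974; e_2·c_3 = (-0.1229)·(-1) + (-0.9214)·2 + (-0.3686)·3 = -2.8258.
u_3 = c_3 − 1.8974·e_1 + 2.8258·e_2 = (0.4528, -0.6038, 1.3585).
‖u_3‖ = 1.5541, so e_3 = (0.2914, -0.3885, 0.8742).

Q = [[-0.9487, -0.1229, 0.2914], [0.0000, -0.9214, -0.3885], [0.3162, -0.3686, 0.8742]], R = [[3.1623, -2.5298, 1.8974], [0.0000, 3.2558, -2.8258], [0.0000, 0.0000, 1.5541]]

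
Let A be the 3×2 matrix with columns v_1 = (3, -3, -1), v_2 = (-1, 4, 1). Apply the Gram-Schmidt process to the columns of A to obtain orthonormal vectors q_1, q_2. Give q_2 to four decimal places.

v_1 = (3, -3, -1); ‖v_1‖ = 4.3589, so q_1 = (0.6882, -0.6882, -0.2294).
q_1·v_2 = 0.6882·(-1) + (-0.6882)·4 + (-0.2294)·1 = -3.6707.
u_2 = v_2 + 3.6707·q_1 = (1.5263, 1.4737, 0.1579).
‖u_2‖ = 2.1275, so q_2 = (0.7174, 0.6927, 0.0742).

q_2 = (0.7174, 0.6927, 0.0742)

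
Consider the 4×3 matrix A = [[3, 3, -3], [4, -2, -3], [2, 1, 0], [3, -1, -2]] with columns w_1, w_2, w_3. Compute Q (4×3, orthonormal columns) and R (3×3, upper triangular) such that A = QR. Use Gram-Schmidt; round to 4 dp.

Q = [[0.4867, 0.7746, -0.4031], [0.6489, -0.5164, -0.1756], [0.3244, 0.2582, 0.8973], [0.4867, -0.2582, 0.0391]], R = [[6.1644, 0.0000, -4.3800], [0.0000, 3.8730, -0.2582], [0.0000, 0.0000, 1.6580]]

e_1 = w_1/‖w_1‖ = (3, 4, 2, 3)/6.1644 = (0.4867, 0.6489, 0.3244, 0.4867).
r_{12} = e_1·w_2 = 0.0000.
u_2 = w_2 + 0.0000·e_1 = (3.0000, -2.0000, 1.0000, -1.0000).
‖u_2‖ = 3.8730, so e_2 = (0.7746, -0.5164, 0.2582, -0.2582).
r_{13} = e_1·w_3 = -4.3800; r_{23} = e_2·w_3 = -0.2582.
u_3 = w_3 + 4.3800·e_1 + 0.2582·e_2 = (-0.6684, -0.2912, 1.4877, 0.0649).
‖u_3‖ = 1.6580, so e_3 = (-0.4031, -0.1756, 0.8973, 0.0391).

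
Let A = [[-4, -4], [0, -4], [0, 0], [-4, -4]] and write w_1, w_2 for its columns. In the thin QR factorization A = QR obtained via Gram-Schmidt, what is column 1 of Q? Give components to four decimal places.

e_1 = w_1/‖w_1‖ = (-4, 0, 0, -4)/5.6569 = (-0.7071, 0.0000, 0.0000, -0.7071).

e_1 = (-0.7071, 0.0000, 0.0000, -0.7071)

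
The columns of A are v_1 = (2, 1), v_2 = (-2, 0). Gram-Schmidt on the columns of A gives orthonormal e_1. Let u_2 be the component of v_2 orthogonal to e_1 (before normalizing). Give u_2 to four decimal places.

u_2 = (-0.4000, 0.8000)

v_1 = (2, 1); ‖v_1‖ = 2.2361, so e_1 = (0.8944, 0.4472).
e_1·v_2 = 0.8944·(-2) + 0.4472·0 = -1.7889.
u_2 = v_2 + 1.7889·e_1 = (-0.4000, 0.8000).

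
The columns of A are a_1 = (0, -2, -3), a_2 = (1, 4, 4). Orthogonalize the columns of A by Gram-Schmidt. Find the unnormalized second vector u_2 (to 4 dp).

q_1 = a_1/‖a_1‖ = (0, -2, -3)/3.6056 = (0.0000, -0.5547, -0.8321).
r_{12} = q_1·a_2 = -5.5470.
u_2 = a_2 + 5.5470·q_1 = (1.0000, 0.9231, -0.6154).

u_2 = (1.0000, 0.9231, -0.6154)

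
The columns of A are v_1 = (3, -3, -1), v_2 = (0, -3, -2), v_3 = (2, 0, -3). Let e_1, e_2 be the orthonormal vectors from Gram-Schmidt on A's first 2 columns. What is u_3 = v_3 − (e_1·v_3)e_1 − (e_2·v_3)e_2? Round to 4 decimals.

u_3 = (0.7857, 1.5714, -2.3571)

v_1 = (3, -3, -1); ‖v_1‖ = 4.3589, so e_1 = (0.6882, -0.6882, -0.2294).
e_1·v_2 = 0.6882·0 + (-0.6882)·(-3) + (-0.2294)·(-2) = 2.5236.
u_2 = v_2 − 2.5236·e_1 = (-1.7368, -1.2632, -1.4211).
‖u_2‖ = 2.5752, so e_2 = (-0.6745, -0.4905, -0.5518).
e_1·v_3 = 0.6882·2 + (-0.6882)·0 + (-0.2294)·(-3) = 2.0647; e_2·v_3 = (-0.6745)·2 + (-0.4905)·0 + (-0.5518)·(-3) = 0.3066.
u_3 = v_3 − 2.0647·e_1 − 0.3066·e_2 = (0.7857, 1.5714, -2.3571).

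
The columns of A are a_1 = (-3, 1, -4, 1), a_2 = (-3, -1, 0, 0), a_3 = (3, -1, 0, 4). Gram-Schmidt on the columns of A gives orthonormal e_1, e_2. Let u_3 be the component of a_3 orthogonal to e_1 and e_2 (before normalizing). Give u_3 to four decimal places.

u_3 = (0.6117, -1.8350, 0.0777, 3.9806)

a_1 = (-3, 1, -4, 1); ‖a_1‖ = 5.1962, so e_1 = (-0.5774, 0.1925, -0.7698, 0.1925).
e_1·a_2 = (-0.5774)·(-3) + 0.1925·(-1) + (-0.7698)·0 + 0.1925·0 = 1.5396.
u_2 = a_2 − 1.5396·e_1 = (-2.1111, -1.2963, 1.1852, -0.2963).
‖u_2‖ = 2.7622, so e_2 = (-0.7643, -0.4693, 0.4291, -0.1073).
e_1·a_3 = (-0.5774)·3 + 0.1925·(-1) + (-0.7698)·0 + 0.1925·4 = -1.1547; e_2·a_3 = (-0.7643)·3 + (-0.4693)·(-1) + 0.4291·0 + (-0.1073)·4 = -2.2527.
u_3 = a_3 + 1.1547·e_1 + 2.2527·e_2 = (0.6117, -1.8350, 0.0777, 3.9806).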